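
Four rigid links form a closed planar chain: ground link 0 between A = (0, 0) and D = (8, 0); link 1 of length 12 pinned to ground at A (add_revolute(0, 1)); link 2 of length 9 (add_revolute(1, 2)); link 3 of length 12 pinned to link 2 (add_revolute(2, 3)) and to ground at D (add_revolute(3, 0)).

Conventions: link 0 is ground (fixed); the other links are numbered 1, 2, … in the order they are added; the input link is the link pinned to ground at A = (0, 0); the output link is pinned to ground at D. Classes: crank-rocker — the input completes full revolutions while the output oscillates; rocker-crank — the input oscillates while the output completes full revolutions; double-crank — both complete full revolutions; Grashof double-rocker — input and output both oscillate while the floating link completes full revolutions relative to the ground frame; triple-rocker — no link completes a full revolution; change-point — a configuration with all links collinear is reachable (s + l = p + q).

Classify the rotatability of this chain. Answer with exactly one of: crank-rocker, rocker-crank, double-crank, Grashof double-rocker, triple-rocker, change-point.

lengths: ground=8, input=12, coupler=9, output=12
sorted: s=8 (shortest), l=12 (longest), p+q=21
s + l = 20 vs p + q = 21
s + l < p + q (Grashof) with shortest = ground link → double-crank

double-crank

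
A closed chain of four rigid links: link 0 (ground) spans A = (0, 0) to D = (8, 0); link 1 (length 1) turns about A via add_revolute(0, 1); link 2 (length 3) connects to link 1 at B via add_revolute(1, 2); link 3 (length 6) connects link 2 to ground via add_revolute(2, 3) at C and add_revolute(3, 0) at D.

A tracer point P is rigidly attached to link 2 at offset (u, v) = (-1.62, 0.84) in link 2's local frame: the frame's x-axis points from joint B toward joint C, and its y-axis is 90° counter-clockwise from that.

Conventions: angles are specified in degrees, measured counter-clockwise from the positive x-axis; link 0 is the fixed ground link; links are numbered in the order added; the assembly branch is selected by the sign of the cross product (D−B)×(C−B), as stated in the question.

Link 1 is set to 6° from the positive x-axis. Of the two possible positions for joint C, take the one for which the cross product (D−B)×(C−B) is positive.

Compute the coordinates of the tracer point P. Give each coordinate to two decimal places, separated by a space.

A=(0,0), D=(8.00,0)
B = A + 1.00·(cos6°, sin6°) = (0.9945, 0.1045)
|BD| = 7.0063
circle(B,3.00) ∩ circle(D,6.00): a=1.5763, h=2.5525
  candidates: C₊=(2.6087,2.6332) cross=17.884; C₋=(2.5325,-2.4712) cross=-17.884
  branch + wants cross > 0 → take C=(2.6087,2.6332) (cross=17.884)
ex = (C−B)/|BC| = (0.5381,0.8429); ey = (-0.8429,0.5381)
P = B + -1.62·ex + 0.84·ey = (-0.5852,-0.8090)

-0.59 -0.81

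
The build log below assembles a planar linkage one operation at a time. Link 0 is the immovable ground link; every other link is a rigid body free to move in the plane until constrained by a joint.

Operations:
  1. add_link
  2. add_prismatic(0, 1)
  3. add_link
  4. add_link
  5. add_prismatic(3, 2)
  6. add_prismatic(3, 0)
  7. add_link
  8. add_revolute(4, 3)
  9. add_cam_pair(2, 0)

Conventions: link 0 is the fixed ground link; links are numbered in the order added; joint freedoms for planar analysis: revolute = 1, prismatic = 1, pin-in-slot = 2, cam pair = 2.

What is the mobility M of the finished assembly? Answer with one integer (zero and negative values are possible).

L=1 J1=0 J2=0
add link → L=2 J1=0 J2=0
P@0,1 dof=1 J1 → L=2 J1=1 J2=0
add link → L=3 J1=1 J2=0
add link → L=4 J1=1 J2=0
P@3,2 dof=1 J1 → L=4 J1=2 J2=0
P@3,0 dof=1 J1 → L=4 J1=3 J2=0
add link → L=5 J1=3 J2=0
R@4,3 dof=1 J1 → L=5 J1=4 J2=0
C@2,0 dof=2 J2 → L=5 J1=4 J2=1
M=3(L−1)−2J1−J2=3·4−2·4−1=3

M = 3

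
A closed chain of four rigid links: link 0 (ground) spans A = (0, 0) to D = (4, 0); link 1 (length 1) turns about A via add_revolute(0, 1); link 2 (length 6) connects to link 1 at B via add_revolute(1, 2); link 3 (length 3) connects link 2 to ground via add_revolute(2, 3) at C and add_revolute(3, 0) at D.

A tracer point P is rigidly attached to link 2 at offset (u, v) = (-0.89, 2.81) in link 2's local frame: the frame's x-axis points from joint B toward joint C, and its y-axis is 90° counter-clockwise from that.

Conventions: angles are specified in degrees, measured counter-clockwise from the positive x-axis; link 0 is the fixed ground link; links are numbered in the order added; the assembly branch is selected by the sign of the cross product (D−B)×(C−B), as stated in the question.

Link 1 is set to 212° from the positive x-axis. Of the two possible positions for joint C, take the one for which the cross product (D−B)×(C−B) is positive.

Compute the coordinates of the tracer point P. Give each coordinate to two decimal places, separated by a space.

A=(0,0), D=(4.00,0)
B = A + 1.00·(cos212°, sin212°) = (-0.8480, -0.5299)
|BD| = 4.8769
circle(B,6.00) ∩ circle(D,3.00): a=5.2066, h=2.9818
  candidates: C₊=(4.0037,3.0000) cross=14.542; C₋=(4.6517,-2.9284) cross=-14.542
  branch + wants cross > 0 → take C=(4.0037,3.0000) (cross=14.542)
ex = (C−B)/|BC| = (0.8086,0.5883); ey = (-0.5883,0.8086)
P = B + -0.89·ex + 2.81·ey = (-3.2209,1.2187)

-3.22 1.22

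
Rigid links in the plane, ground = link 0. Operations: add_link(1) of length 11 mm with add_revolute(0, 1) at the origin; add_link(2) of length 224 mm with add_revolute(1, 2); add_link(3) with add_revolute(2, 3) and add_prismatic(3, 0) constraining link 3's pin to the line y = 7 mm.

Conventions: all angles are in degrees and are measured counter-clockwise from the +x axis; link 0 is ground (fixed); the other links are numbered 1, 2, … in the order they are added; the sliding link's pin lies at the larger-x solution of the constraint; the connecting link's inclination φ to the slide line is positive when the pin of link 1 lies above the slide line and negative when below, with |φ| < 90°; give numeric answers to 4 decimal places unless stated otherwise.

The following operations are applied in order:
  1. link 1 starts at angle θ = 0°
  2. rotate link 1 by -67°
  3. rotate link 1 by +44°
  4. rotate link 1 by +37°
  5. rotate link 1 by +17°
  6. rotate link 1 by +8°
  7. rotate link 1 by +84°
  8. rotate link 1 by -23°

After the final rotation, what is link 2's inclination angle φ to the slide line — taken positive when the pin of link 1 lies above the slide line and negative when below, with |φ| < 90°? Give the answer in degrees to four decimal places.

geometry: r = 11 mm, L = 224 mm, e = 7 mm; θ starts at 0°
rotate link 1 by -67°: θ ← 0° -67° = -67°
rotate link 1 by +44°: θ ← -67° +44° = -23°
rotate link 1 by +37°: θ ← -23° +37° = 14°
rotate link 1 by +17°: θ ← 14° +17° = 31°
rotate link 1 by +8°: θ ← 31° +8° = 39°
rotate link 1 by +84°: θ ← 39° +84° = 123°
rotate link 1 by -23°: θ ← 123° -23° = 100°
h = r sin θ − e = 10.832885 − 7 = 3.832885
sin φ = h / L = 3.832885 / 224 = 0.01711110
φ = arcsin(0.01711110) = 0.980441°

0.9804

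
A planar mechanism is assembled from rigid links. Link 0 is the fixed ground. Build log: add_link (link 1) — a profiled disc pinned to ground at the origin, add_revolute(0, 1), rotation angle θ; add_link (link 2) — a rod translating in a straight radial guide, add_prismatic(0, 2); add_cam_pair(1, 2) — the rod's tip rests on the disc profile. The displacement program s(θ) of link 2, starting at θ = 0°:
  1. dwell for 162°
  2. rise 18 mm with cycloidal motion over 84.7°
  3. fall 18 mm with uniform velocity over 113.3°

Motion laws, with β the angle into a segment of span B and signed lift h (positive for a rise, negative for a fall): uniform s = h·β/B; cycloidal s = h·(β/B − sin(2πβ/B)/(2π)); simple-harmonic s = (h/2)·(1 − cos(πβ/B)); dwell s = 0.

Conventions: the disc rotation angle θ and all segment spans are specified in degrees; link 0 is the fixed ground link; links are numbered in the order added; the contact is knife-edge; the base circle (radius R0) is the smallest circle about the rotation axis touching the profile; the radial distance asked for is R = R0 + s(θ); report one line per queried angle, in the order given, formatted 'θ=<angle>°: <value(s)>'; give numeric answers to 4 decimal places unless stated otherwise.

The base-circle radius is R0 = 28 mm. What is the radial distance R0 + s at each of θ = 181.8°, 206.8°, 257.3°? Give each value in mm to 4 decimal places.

seg 1 [0°–162°] dwell: s stays 0.0000
seg 2 [162°–246.7°] cycloidal, h=18: θ=181.8° here. β=19.8, B=84.7. 18·(0.2338 − sin(2π·0.2338)/(2π)) = 1.3579 → s = 1.3579
seg 2 [162°–246.7°] cycloidal, h=18: θ=206.8° here. β=44.8, B=84.7. 18·(0.5289 − sin(2π·0.5289)/(2π)) = 10.0385 → s = 10.0385
seg 2 [162°–246.7°] cycloidal, h=18: full span → s += 18 → s = 18.0000
seg 3 [246.7°–360°] uniform, h=-18: θ=257.3° here. β=10.6, B=113.3. -18·10.6/113.3 = -1.6840 → s = 16.3160
θ=181.8°: R = R0 + s = 28 + 1.3579 = 29.3579
θ=206.8°: R = R0 + s = 28 + 10.0385 = 38.0385
θ=257.3°: R = R0 + s = 28 + 16.3160 = 44.3160

θ=181.8°: 29.3579
θ=206.8°: 38.0385
θ=257.3°: 44.3160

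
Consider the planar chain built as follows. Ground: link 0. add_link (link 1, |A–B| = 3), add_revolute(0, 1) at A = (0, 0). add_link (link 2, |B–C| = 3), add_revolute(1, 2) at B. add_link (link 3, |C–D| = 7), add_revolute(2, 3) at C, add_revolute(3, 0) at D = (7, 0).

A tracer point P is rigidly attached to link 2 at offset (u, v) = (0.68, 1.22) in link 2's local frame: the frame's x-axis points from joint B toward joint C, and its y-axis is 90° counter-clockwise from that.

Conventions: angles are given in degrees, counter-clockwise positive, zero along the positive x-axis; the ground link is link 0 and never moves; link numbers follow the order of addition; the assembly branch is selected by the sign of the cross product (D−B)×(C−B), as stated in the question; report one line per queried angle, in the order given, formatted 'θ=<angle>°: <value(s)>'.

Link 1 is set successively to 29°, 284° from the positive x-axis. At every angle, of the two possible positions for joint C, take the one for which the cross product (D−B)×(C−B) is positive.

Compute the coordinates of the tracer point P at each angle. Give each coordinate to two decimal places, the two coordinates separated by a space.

A=(0,0), D=(7.00,0)
θ=29°: B = A + 3.00·(cos29°, sin29°) = (2.6239, 1.4544)
θ=29°: |BD| = 4.6115
θ=29°: circle(B,3.00) ∩ circle(D,7.00): a=-2.0312, h=2.2077
θ=29°:   candidates: C₊=(1.3926,4.1901) cross=10.181; C₋=(-0.0000,-0.0000) cross=-10.181
θ=29°:   branch + wants cross > 0 → take C=(1.3926,4.1901) (cross=10.181)
θ=29°: ex = (C−B)/|BC| = (-0.4104,0.9119); ey = (-0.9119,-0.4104)
θ=29°: P = B + 0.68·ex + 1.22·ey = (1.2323,1.5738)
θ=284°: B = A + 3.00·(cos284°, sin284°) = (0.7258, -2.9109)
θ=284°: |BD| = 6.9166
θ=284°: circle(B,3.00) ∩ circle(D,7.00): a=0.5667, h=2.9460
θ=284°:   candidates: C₊=(-0.0000,0.0000) cross=20.376; C₋=(2.4797,-5.3448) cross=-20.376
θ=284°:   branch + wants cross > 0 → take C=(-0.0000,0.0000) (cross=20.376)
θ=284°: ex = (C−B)/|BC| = (-0.2419,0.9703); ey = (-0.9703,-0.2419)
θ=284°: P = B + 0.68·ex + 1.22·ey = (-0.6225,-2.5462)

θ=29°: 1.23 1.57
θ=284°: -0.62 -2.55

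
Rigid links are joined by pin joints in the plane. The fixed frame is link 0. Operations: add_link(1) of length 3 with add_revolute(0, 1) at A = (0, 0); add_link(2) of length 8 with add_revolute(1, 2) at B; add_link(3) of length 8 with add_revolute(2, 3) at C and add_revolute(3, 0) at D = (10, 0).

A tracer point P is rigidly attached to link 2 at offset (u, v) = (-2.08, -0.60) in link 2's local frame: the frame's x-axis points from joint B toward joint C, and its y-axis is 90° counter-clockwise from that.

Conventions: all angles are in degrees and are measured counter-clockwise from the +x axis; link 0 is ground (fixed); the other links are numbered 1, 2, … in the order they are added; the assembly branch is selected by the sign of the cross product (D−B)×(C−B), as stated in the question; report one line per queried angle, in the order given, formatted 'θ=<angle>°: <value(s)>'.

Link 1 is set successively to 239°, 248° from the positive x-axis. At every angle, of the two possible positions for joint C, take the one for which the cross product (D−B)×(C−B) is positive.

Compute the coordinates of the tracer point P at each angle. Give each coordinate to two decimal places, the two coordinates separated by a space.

A=(0,0), D=(10.00,0)
θ=239°: B = A + 3.00·(cos239°, sin239°) = (-1.5451, -2.5715)
θ=239°: |BD| = 11.8280
θ=239°: circle(B,8.00) ∩ circle(D,8.00): a=5.9140, h=5.3874
θ=239°:   candidates: C₊=(3.0562,3.9728) cross=63.723; C₋=(5.3987,-6.5443) cross=-63.723
θ=239°:   branch + wants cross > 0 → take C=(3.0562,3.9728) (cross=63.723)
θ=239°: ex = (C−B)/|BC| = (0.5752,0.8180); ey = (-0.8180,0.5752)
θ=239°: P = B + -2.08·ex + -0.60·ey = (-2.2506,-4.6181)
θ=248°: B = A + 3.00·(cos248°, sin248°) = (-1.1238, -2.7816)
θ=248°: |BD| = 11.4663
θ=248°: circle(B,8.00) ∩ circle(D,8.00): a=5.7332, h=5.5795
θ=248°:   candidates: C₊=(3.0846,4.0221) cross=63.976; C₋=(5.7916,-6.8036) cross=-63.976
θ=248°:   branch + wants cross > 0 → take C=(3.0846,4.0221) (cross=63.976)
θ=248°: ex = (C−B)/|BC| = (0.5261,0.8505); ey = (-0.8505,0.5261)
θ=248°: P = B + -2.08·ex + -0.60·ey = (-1.7077,-4.8661)

θ=239°: -2.25 -4.62
θ=248°: -1.71 -4.87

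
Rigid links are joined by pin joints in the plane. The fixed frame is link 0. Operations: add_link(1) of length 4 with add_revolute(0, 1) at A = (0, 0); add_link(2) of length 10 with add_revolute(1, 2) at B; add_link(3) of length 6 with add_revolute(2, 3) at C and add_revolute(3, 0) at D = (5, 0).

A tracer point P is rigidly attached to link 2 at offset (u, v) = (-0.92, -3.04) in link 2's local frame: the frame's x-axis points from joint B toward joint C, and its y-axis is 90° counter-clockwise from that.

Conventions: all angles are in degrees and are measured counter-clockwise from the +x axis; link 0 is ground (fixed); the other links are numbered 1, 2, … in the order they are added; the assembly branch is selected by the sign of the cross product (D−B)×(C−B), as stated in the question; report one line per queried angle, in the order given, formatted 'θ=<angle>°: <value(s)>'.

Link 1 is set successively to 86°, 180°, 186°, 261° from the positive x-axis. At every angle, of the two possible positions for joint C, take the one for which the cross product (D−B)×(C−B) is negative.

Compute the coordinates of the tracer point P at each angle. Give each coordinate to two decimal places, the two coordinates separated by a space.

A=(0,0), D=(5.00,0)
θ=86°: B = A + 4.00·(cos86°, sin86°) = (0.2790, 3.9903)
θ=86°: |BD| = 6.1814
θ=86°: circle(B,10.00) ∩ circle(D,6.00): a=8.2675, h=5.6257
θ=86°:   candidates: C₊=(10.2248,2.9499) cross=34.775; C₋=(2.9617,-5.6432) cross=-34.775
θ=86°:   branch - wants cross < 0 → take C=(2.9617,-5.6432) (cross=-34.775)
θ=86°: ex = (C−B)/|BC| = (0.2683,-0.9633); ey = (0.9633,0.2683)
θ=86°: P = B + -0.92·ex + -3.04·ey = (-2.8963,4.0610)
θ=180°: B = A + 4.00·(cos180°, sin180°) = (-4.0000, 0.0000)
θ=180°: |BD| = 9.0000
θ=180°: circle(B,10.00) ∩ circle(D,6.00): a=8.0556, h=5.9252
θ=180°:   candidates: C₊=(4.0556,5.9252) cross=53.327; C₋=(4.0556,-5.9252) cross=-53.327
θ=180°:   branch - wants cross < 0 → take C=(4.0556,-5.9252) (cross=-53.327)
θ=180°: ex = (C−B)/|BC| = (0.8056,-0.5925); ey = (0.5925,0.8056)
θ=180°: P = B + -0.92·ex + -3.04·ey = (-6.5424,-1.9038)
θ=186°: B = A + 4.00·(cos186°, sin186°) = (-3.9781, -0.4181)
θ=186°: |BD| = 8.9878
θ=186°: circle(B,10.00) ∩ circle(D,6.00): a=8.0543, h=5.9269
θ=186°:   candidates: C₊=(3.7918,5.8771) cross=53.270; C₋=(4.3432,-5.9639) cross=-53.270
θ=186°:   branch - wants cross < 0 → take C=(4.3432,-5.9639) (cross=-53.270)
θ=186°: ex = (C−B)/|BC| = (0.8321,-0.5546); ey = (0.5546,0.8321)
θ=186°: P = B + -0.92·ex + -3.04·ey = (-6.4296,-2.4376)
θ=261°: B = A + 4.00·(cos261°, sin261°) = (-0.6257, -3.9508)
θ=261°: |BD| = 6.8744
θ=261°: circle(B,10.00) ∩ circle(D,6.00): a=8.0922, h=5.8751
θ=261°:   candidates: C₊=(2.6201,5.5078) cross=40.388; C₋=(9.3730,-4.1081) cross=-40.388
θ=261°:   branch - wants cross < 0 → take C=(9.3730,-4.1081) (cross=-40.388)
θ=261°: ex = (C−B)/|BC| = (0.9999,-0.0157); ey = (0.0157,0.9999)
θ=261°: P = B + -0.92·ex + -3.04·ey = (-1.5935,-6.9759)

θ=86°: -2.90 4.06
θ=180°: -6.54 -1.90
θ=186°: -6.43 -2.44
θ=261°: -1.59 -6.98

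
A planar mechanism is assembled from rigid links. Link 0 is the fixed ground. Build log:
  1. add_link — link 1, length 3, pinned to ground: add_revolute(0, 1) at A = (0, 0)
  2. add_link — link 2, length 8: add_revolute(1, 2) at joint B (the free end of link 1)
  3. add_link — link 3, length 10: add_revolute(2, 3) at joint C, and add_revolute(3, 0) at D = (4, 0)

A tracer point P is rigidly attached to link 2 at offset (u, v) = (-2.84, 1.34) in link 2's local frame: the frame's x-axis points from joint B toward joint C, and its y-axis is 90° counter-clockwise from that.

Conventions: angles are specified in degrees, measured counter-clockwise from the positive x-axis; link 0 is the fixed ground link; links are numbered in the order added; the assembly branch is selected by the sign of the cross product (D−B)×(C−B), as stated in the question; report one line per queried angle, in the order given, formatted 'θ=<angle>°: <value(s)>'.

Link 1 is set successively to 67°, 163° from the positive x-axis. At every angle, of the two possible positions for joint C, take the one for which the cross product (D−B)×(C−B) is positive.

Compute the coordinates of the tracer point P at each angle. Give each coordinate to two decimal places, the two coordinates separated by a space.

A=(0,0), D=(4.00,0)
θ=67°: B = A + 3.00·(cos67°, sin67°) = (1.1722, 2.7615)
θ=67°: |BD| = 3.9525
θ=67°: circle(B,8.00) ∩ circle(D,10.00): a=-2.5778, h=7.5733
θ=67°:   candidates: C₊=(4.6192,9.9808) cross=29.934; C₋=(-5.9633,-0.8557) cross=-29.934
θ=67°:   branch + wants cross > 0 → take C=(4.6192,9.9808) (cross=29.934)
θ=67°: ex = (C−B)/|BC| = (0.4309,0.9024); ey = (-0.9024,0.4309)
θ=67°: P = B + -2.84·ex + 1.34·ey = (-1.2607,0.7760)
θ=163°: B = A + 3.00·(cos163°, sin163°) = (-2.8689, 0.8771)
θ=163°: |BD| = 6.9247
θ=163°: circle(B,8.00) ∩ circle(D,10.00): a=0.8629, h=7.9533
θ=163°:   candidates: C₊=(-1.0055,8.6571) cross=55.074; C₋=(-3.0203,-7.1215) cross=-55.074
θ=163°:   branch + wants cross > 0 → take C=(-1.0055,8.6571) (cross=55.074)
θ=163°: ex = (C−B)/|BC| = (0.2329,0.9725); ey = (-0.9725,0.2329)
θ=163°: P = B + -2.84·ex + 1.34·ey = (-4.8336,-1.5726)

θ=67°: -1.26 0.78
θ=163°: -4.83 -1.57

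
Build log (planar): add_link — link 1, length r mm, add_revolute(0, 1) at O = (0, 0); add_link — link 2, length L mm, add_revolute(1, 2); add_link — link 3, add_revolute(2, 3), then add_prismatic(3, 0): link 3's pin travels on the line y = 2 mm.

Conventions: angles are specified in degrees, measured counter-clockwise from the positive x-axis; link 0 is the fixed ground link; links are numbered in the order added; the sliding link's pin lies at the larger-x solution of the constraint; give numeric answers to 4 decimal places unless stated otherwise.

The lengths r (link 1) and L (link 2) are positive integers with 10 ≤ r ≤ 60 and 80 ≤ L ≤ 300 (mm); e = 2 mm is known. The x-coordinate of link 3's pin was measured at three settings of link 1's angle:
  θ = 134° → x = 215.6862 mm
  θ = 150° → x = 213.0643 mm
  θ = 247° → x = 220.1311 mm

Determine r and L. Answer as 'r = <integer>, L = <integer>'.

constraint per measurement: (x − r cos θ)² + (r sin θ − e)² = L²
subtracting the θ₁ and θ₂ equations cancels the r² and L² terms:
r = (x₁² − x₂²) / (2[(x₁cos θ₁ + e sin θ₁) − (x₂cos θ₂ + e sin θ₂)]) = 15.9999 → r = 16
L² = (x₁ − r cos θ₁)² + (r sin θ₁ − e)² = 51529.0023 → L = 227.0000 → L = 227
check at θ₃=247°: x = 220.1311 (printed 220.1311) ✓

r = 16, L = 227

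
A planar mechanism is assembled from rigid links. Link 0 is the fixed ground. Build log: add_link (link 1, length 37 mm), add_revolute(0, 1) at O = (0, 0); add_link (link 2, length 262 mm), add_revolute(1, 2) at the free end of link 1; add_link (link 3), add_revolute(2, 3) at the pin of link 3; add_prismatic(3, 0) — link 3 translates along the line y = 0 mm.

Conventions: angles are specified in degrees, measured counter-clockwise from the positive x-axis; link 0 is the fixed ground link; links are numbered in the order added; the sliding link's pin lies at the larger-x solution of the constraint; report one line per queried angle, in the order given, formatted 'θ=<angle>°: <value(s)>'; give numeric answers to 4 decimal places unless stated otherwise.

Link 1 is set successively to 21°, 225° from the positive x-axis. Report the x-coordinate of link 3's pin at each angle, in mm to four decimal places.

geometry: r = 37 mm, L = 262 mm, e = 0 mm
θ=21°: crank pin P = (r cos θ, r sin θ) = (34.542476, 13.259614)
θ=21°: h = r sin θ − e = 13.259614 − 0 = 13.259614
θ=21°: x = r cos θ + √(L² − h²) = 34.542476 + 261.664256 = 296.206731
θ=225°: crank pin P = (r cos θ, r sin θ) = (-26.162951, -26.162951)
θ=225°: h = r sin θ − e = -26.162951 − 0 = -26.162951
θ=225°: x = r cos θ + √(L² − h²) = -26.162951 + 260.690429 = 234.527479

θ=21°: 296.2067
θ=225°: 234.5275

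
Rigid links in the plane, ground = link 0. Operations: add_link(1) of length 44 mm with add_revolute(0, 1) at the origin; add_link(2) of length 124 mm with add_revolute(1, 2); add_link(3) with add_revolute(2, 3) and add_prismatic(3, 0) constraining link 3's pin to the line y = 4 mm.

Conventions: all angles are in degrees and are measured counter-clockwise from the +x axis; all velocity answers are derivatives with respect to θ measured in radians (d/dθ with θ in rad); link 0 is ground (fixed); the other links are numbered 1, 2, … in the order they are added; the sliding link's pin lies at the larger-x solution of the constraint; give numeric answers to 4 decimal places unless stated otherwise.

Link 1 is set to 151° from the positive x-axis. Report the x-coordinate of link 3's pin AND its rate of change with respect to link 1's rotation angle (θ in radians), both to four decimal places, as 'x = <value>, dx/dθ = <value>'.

geometry: r = 44 mm, L = 124 mm, e = 4 mm
crank pin P = (r cos θ, r sin θ) = (-38.483267, 21.331623)
h = r sin θ − e = 21.331623 − 4 = 17.331623
x = r cos θ + √(L² − h²) = -38.483267 + 122.782795 = 84.299528
dx/dθ = −r sin θ − h·r cos θ/√(L² − h²) (θ in radians; h = 17.331623) = -15.899449

x = 84.2995, dx/dθ = -15.8994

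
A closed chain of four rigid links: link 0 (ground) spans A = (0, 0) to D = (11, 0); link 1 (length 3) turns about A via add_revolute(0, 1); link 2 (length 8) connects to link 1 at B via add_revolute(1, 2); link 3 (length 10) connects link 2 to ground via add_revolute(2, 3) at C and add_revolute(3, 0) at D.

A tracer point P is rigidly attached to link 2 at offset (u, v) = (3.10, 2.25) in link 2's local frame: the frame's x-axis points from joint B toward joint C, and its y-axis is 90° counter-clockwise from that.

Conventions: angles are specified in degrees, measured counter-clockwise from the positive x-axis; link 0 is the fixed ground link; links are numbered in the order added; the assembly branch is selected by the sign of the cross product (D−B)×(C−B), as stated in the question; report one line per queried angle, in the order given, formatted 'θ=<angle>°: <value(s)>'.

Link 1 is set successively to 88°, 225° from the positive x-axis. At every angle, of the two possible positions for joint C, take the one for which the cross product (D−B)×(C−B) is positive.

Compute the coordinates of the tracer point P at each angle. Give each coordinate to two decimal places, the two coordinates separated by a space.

A=(0,0), D=(11.00,0)
θ=88°: B = A + 3.00·(cos88°, sin88°) = (0.1047, 2.9982)
θ=88°: |BD| = 11.3003
θ=88°: circle(B,8.00) ∩ circle(D,10.00): a=4.0573, h=6.8948
θ=88°:   candidates: C₊=(5.8459,8.5694) cross=77.914; C₋=(2.1872,-4.7260) cross=-77.914
θ=88°:   branch + wants cross > 0 → take C=(5.8459,8.5694) (cross=77.914)
θ=88°: ex = (C−B)/|BC| = (0.7176,0.6964); ey = (-0.6964,0.7176)
θ=88°: P = B + 3.10·ex + 2.25·ey = (0.7625,6.7717)
θ=225°: B = A + 3.00·(cos225°, sin225°) = (-2.1213, -2.1213)
θ=225°: |BD| = 13.2917
θ=225°: circle(B,8.00) ∩ circle(D,10.00): a=5.2916, h=5.9999
θ=225°:   candidates: C₊=(2.1449,4.6462) cross=79.749; C₋=(4.0600,-7.1998) cross=-79.749
θ=225°:   branch + wants cross > 0 → take C=(2.1449,4.6462) (cross=79.749)
θ=225°: ex = (C−B)/|BC| = (0.5333,0.8459); ey = (-0.8459,0.5333)
θ=225°: P = B + 3.10·ex + 2.25·ey = (-2.3715,1.7010)

θ=88°: 0.76 6.77
θ=225°: -2.37 1.70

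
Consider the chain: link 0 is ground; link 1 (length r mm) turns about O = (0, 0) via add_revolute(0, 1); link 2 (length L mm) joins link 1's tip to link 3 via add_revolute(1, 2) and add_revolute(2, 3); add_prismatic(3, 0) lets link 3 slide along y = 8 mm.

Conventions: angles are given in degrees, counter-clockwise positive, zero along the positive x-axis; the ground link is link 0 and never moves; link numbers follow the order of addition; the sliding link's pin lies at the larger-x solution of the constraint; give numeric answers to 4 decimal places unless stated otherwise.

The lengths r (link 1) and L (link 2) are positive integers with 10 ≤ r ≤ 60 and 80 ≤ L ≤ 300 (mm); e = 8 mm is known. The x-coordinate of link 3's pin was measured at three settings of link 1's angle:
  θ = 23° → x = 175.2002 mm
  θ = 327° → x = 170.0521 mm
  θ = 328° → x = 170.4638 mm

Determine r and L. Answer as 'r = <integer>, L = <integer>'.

constraint per measurement: (x − r cos θ)² + (r sin θ − e)² = L²
subtracting the θ₁ and θ₂ equations cancels the r² and L² terms:
r = (x₁² − x₂²) / (2[(x₁cos θ₁ + e sin θ₁) − (x₂cos θ₂ + e sin θ₂)]) = 34.0003 → r = 34
L² = (x₁ − r cos θ₁)² + (r sin θ₁ − e)² = 20736.0132 → L = 144.0000 → L = 144
check at θ₃=328°: x = 170.4638 (printed 170.4638) ✓

r = 34, L = 144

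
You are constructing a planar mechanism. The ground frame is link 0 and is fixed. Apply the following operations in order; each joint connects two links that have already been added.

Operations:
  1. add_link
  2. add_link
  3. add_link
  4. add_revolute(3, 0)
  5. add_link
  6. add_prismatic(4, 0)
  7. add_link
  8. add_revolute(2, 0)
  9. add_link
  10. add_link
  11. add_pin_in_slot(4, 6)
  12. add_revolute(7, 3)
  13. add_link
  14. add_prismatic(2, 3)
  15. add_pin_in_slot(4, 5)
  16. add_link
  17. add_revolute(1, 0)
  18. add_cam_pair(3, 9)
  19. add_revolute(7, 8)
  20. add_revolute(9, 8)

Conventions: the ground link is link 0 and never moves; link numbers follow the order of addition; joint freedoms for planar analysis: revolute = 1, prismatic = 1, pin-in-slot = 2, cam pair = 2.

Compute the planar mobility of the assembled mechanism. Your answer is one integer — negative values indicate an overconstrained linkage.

L=1 J1=0 J2=0
add link → L=2 J1=0 J2=0
add link → L=3 J1=0 J2=0
add link → L=4 J1=0 J2=0
R@3,0 dof=1 J1 → L=4 J1=1 J2=0
add link → L=5 J1=1 J2=0
P@4,0 dof=1 J1 → L=5 J1=2 J2=0
add link → L=6 J1=2 J2=0
R@2,0 dof=1 J1 → L=6 J1=3 J2=0
add link → L=7 J1=3 J2=0
add link → L=8 J1=3 J2=0
PS@4,6 dof=2 J2 → L=8 J1=3 J2=1
R@7,3 dof=1 J1 → L=8 J1=4 J2=1
add link → L=9 J1=4 J2=1
P@2,3 dof=1 J1 → L=9 J1=5 J2=1
PS@4,5 dof=2 J2 → L=9 J1=5 J2=2
add link → L=10 J1=5 J2=2
R@1,0 dof=1 J1 → L=10 J1=6 J2=2
C@3,9 dof=2 J2 → L=10 J1=6 J2=3
R@7,8 dof=1 J1 → L=10 J1=7 J2=3
R@9,8 dof=1 J1 → L=10 J1=8 J2=3
M=3(L−1)−2J1−J2=3·9−2·8−3=8

M = 8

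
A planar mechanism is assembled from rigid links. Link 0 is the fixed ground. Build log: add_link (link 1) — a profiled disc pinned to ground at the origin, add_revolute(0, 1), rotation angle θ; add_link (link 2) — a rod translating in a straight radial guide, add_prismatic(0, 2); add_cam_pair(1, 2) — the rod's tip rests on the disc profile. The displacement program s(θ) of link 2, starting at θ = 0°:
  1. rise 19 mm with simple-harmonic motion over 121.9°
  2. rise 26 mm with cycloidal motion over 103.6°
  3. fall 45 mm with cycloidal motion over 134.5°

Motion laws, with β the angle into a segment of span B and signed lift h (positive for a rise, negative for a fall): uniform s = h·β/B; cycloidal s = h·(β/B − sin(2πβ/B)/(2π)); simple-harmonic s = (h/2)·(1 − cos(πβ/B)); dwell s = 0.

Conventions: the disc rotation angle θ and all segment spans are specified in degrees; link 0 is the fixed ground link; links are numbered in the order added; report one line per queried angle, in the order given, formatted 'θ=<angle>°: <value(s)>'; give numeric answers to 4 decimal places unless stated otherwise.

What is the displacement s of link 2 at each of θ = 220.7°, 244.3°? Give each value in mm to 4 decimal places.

seg 1 [0°–121.9°] simple-harmonic, h=19: full span → s += 19 → s = 19.0000
seg 2 [121.9°–225.5°] cycloidal, h=26: θ=220.7° here. β=98.8, B=103.6. 26·(0.9537 − sin(2π·0.9537)/(2π)) = 25.9831 → s = 44.9831
seg 2 [121.9°–225.5°] cycloidal, h=26: full span → s += 26 → s = 45.0000
seg 3 [225.5°–360°] cycloidal, h=-45: θ=244.3° here. β=18.8, B=134.5. -45·(0.1398 − sin(2π·0.1398)/(2π)) = -0.7780 → s = 44.2220

θ=220.7°: 44.9831
θ=244.3°: 44.2220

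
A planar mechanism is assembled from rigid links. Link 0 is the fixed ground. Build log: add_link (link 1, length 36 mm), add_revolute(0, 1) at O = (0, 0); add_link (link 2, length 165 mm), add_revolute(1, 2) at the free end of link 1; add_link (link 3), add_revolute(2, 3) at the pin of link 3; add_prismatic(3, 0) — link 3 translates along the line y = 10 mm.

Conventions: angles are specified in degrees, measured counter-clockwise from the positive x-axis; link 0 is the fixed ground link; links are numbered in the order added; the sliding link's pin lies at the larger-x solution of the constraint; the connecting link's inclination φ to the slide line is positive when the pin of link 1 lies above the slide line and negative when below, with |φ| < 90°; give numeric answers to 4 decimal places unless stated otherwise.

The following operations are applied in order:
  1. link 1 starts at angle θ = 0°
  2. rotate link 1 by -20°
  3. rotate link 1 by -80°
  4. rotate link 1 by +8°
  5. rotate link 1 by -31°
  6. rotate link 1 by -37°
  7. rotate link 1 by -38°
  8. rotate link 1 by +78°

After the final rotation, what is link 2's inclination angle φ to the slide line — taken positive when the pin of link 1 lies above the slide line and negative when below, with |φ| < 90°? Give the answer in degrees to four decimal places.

geometry: r = 36 mm, L = 165 mm, e = 10 mm; θ starts at 0°
rotate link 1 by -20°: θ ← 0° -20° = -20°
rotate link 1 by -80°: θ ← -20° -80° = -100°
rotate link 1 by +8°: θ ← -100° +8° = -92°
rotate link 1 by -31°: θ ← -92° -31° = -123°
rotate link 1 by -37°: θ ← -123° -37° = -160°
rotate link 1 by -38°: θ ← -160° -38° = -198°
rotate link 1 by +78°: θ ← -198° +78° = -120°
h = r sin θ − e = -31.176915 − 10 = -41.176915
sin φ = h / L = -41.176915 / 165 = -0.24955706
φ = arcsin(-0.24955706) = -14.451303°

-14.4513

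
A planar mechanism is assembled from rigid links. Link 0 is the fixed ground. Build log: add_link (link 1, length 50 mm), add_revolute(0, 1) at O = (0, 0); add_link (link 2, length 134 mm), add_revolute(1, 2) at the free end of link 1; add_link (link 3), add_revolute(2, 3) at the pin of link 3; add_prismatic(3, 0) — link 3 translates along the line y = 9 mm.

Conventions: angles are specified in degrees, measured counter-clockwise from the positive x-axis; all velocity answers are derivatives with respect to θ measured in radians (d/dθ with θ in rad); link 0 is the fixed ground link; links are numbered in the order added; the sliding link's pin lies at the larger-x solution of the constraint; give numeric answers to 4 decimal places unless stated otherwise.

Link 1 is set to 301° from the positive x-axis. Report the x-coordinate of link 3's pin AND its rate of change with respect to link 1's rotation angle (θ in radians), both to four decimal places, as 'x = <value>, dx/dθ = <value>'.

geometry: r = 50 mm, L = 134 mm, e = 9 mm
crank pin P = (r cos θ, r sin θ) = (25.751904, -42.858365)
h = r sin θ − e = -42.858365 − 9 = -51.858365
x = r cos θ + √(L² − h²) = 25.751904 + 123.558529 = 149.310432
dx/dθ = −r sin θ − h·r cos θ/√(L² − h²) (θ in radians; h = -51.858365) = 53.666616

x = 149.3104, dx/dθ = 53.6666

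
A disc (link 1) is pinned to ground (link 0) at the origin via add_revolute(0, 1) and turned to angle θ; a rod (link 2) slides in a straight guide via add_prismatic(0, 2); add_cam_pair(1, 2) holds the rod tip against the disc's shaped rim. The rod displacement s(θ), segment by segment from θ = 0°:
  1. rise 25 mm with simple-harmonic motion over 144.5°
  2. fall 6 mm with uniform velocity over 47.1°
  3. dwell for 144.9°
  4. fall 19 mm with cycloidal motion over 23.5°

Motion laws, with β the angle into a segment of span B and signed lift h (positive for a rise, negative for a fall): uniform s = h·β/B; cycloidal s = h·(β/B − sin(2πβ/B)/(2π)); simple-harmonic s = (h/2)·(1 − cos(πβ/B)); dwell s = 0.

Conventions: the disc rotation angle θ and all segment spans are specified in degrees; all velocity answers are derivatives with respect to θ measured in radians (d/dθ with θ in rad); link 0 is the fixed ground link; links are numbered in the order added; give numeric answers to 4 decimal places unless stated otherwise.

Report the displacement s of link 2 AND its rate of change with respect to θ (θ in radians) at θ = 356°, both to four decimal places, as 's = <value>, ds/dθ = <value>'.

segment 1 (0° to 144.5°, simple-harmonic, h = 25) is passed completely: s = 0.0000 + (25) = 25.0000
segment 2 (144.5° to 191.6°, uniform, h = -6) is passed completely: s = 25.0000 + (-6) = 19.0000
segment 3 (191.6° to 336.5°, dwell): s unchanged at 19.0000
θ = 356° falls in segment 4 (336.5° to 360°, cycloidal, h = -19): β = 356 − 336.5 = 19.5°, B = 23.5°; Δs = -19·(0.8298 − sin(2π·0.8298)/(2π)) = -18.4178; s = 19.0000 − 18.4178 = 0.5822
velocity in seg [336.5°–360°] (cycloidal), θ in radians: β = 19.5° = 0.3403 rad, B = 23.5° = 0.4102 rad; ds/dθ = (h/B)(1 − cos(2πβ/B)) = ((-19)/0.4102)(1 − cos(2π·0.8298)) = -24.061659 mm/rad

s = 0.5822, ds/dθ = -24.0617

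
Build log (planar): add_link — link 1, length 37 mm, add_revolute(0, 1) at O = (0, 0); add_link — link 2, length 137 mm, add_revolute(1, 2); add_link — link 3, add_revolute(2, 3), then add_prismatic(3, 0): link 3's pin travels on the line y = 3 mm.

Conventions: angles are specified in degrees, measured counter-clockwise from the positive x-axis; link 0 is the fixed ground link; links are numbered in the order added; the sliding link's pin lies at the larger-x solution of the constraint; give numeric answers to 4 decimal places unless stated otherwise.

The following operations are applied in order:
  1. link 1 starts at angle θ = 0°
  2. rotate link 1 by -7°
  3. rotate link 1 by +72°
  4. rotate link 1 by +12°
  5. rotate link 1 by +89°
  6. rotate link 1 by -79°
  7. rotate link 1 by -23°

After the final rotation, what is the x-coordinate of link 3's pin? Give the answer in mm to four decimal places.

geometry: r = 37 mm, L = 137 mm, e = 3 mm; θ starts at 0°
rotate link 1 by -7°: θ ← 0° -7° = -7°
rotate link 1 by +72°: θ ← -7° +72° = 65°
rotate link 1 by +12°: θ ← 65° +12° = 77°
rotate link 1 by +89°: θ ← 77° +89° = 166°
rotate link 1 by -79°: θ ← 166° -79° = 87°
rotate link 1 by -23°: θ ← 87° -23° = 64°
crank pin P = (r cos θ, r sin θ) = (16.219732, 33.255380)
h = r sin θ − e = 33.255380 − 3 = 30.255380
x = r cos θ + √(L² − h²) = 16.219732 + 133.617409 = 149.837141

149.8371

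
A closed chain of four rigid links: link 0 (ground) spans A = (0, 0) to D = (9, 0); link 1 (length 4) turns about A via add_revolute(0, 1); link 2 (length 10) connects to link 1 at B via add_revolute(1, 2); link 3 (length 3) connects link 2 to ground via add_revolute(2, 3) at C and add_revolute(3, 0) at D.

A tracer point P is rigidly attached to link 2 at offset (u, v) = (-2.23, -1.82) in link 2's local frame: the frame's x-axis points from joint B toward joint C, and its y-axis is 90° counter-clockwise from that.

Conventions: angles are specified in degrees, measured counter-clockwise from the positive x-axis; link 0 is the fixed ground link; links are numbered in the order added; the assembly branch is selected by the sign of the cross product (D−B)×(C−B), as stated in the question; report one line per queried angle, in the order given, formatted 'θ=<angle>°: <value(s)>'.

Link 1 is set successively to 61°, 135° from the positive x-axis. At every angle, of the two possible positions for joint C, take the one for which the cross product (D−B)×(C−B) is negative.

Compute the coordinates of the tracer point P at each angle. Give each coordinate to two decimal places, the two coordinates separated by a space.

A=(0,0), D=(9.00,0)
θ=61°: B = A + 4.00·(cos61°, sin61°) = (1.9392, 3.4985)
θ=61°: |BD| = 7.8800
θ=61°: circle(B,10.00) ∩ circle(D,3.00): a=9.7141, h=2.3740
θ=61°:   candidates: C₊=(11.6975,1.3129) cross=18.707; C₋=(9.5895,-2.9415) cross=-18.707
θ=61°:   branch - wants cross < 0 → take C=(9.5895,-2.9415) (cross=-18.707)
θ=61°: ex = (C−B)/|BC| = (0.7650,-0.6440); ey = (0.6440,0.7650)
θ=61°: P = B + -2.23·ex + -1.82·ey = (-0.9388,3.5422)
θ=135°: B = A + 4.00·(cos135°, sin135°) = (-2.8284, 2.8284)
θ=135°: |BD| = 12.1619
θ=135°: circle(B,10.00) ∩ circle(D,3.00): a=9.8221, h=1.8776
θ=135°:   candidates: C₊=(7.1611,2.3703) cross=22.836; C₋=(6.2877,-1.2820) cross=-22.836
θ=135°:   branch - wants cross < 0 → take C=(6.2877,-1.2820) (cross=-22.836)
θ=135°: ex = (C−B)/|BC| = (0.9116,-0.4110); ey = (0.4110,0.9116)
θ=135°: P = B + -2.23·ex + -1.82·ey = (-5.6094,2.0859)

θ=61°: -0.94 3.54
θ=135°: -5.61 2.09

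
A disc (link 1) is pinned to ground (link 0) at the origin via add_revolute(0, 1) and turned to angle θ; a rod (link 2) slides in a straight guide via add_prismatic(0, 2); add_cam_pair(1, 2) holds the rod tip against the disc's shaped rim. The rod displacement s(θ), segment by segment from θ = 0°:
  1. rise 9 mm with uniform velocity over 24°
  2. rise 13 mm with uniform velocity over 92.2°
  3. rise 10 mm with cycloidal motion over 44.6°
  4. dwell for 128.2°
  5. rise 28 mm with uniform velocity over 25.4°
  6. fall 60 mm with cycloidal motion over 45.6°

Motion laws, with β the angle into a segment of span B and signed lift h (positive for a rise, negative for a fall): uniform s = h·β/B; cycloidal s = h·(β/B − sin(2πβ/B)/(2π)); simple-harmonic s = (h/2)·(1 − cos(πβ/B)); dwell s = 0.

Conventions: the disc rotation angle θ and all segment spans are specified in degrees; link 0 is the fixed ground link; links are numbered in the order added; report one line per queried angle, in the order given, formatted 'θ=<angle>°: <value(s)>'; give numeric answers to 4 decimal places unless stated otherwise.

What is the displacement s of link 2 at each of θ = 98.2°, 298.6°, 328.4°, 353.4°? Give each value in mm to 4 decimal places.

segment 1 (0° to 24°, uniform, h = 9) is passed completely: s = 0.0000 + (9) = 9.0000
θ = 98.2° falls in segment 2 (24° to 116.2°, uniform, h = 13): β = 98.2 − 24 = 74.2°, B = 92.2°; Δs = 13·74.2/92.2 = 10.4620; s = 9.0000 + 10.4620 = 19.4620
segment 2 (24° to 116.2°, uniform, h = 13) is passed completely: s = 9.0000 + (13) = 22.0000
segment 3 (116.2° to 160.8°, cycloidal, h = 10) is passed completely: s = 22.0000 + (10) = 32.0000
segment 4 (160.8° to 289°, dwell): s unchanged at 32.0000
θ = 298.6° falls in segment 5 (289° to 314.4°, uniform, h = 28): β = 298.6 − 289 = 9.6°, B = 25.4°; Δs = 28·9.6/25.4 = 10.5827; s = 32.0000 + 10.5827 = 42.5827
segment 5 (289° to 314.4°, uniform, h = 28) is passed completely: s = 32.0000 + (28) = 60.0000
θ = 328.4° falls in segment 6 (314.4° to 360°, cycloidal, h = -60): β = 328.4 − 314.4 = 14°, B = 45.6°; Δs = -60·(0.3070 − sin(2π·0.3070)/(2π)) = -9.4780; s = 60.0000 − 9.4780 = 50.5220
θ = 353.4° falls in segment 6 (314.4° to 360°, cycloidal, h = -60): β = 353.4 − 314.4 = 39°, B = 45.6°; Δs = -60·(0.8553 − sin(2π·0.8553)/(2π)) = -58.8515; s = 60.0000 − 58.8515 = 1.1485

θ=98.2°: 19.4620
θ=298.6°: 42.5827
θ=328.4°: 50.5220
θ=353.4°: 1.1485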